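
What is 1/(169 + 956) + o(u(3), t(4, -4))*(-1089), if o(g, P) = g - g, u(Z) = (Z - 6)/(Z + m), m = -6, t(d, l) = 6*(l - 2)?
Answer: 1/1125 ≈ 0.00088889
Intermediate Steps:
t(d, l) = -12 + 6*l (t(d, l) = 6*(-2 + l) = -12 + 6*l)
u(Z) = 1 (u(Z) = (Z - 6)/(Z - 6) = (-6 + Z)/(-6 + Z) = 1)
o(g, P) = 0
1/(169 + 956) + o(u(3), t(4, -4))*(-1089) = 1/(169 + 956) + 0*(-1089) = 1/1125 + 0 = 1/1125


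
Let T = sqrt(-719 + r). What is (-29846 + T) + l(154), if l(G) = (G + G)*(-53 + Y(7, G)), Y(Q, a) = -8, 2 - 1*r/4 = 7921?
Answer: -48634 + I*sqrt(32395) ≈ -48634.0 + 179.99*I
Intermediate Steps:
r = -31676 (r = 8 - 4*7921 = 8 - 31684 = -31676)
l(G) = -122*G (l(G) = (G + G)*(-53 - 8) = (2*G)*(-61) = -122*G)
T = I*sqrt(32395) (T = sqrt(-719 - 31676) = sqrt(-32395) = I*sqrt(32395) ≈ 179.99*I)
(-29846 + T) + l(154) = (-29846 + I*sqrt(32395)) - 122*154 = (-29846 + I*sqrt(32395)) - 18788 = -48634 + I*sqrt(32395)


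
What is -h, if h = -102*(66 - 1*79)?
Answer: -1326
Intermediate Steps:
h = 1326 (h = -102*(66 - 79) = -102*(-13) = 1326)
-h = -1*1326 = -1326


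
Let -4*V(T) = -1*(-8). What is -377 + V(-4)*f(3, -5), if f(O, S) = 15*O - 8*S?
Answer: -547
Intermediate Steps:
V(T) = -2 (V(T) = -(-1)*(-8)/4 = -1/4*8 = -2)
f(O, S) = -8*S + 15*O
-377 + V(-4)*f(3, -5) = -377 - 2*(-8*(-5) + 15*3) = -377 - 2*(40 + 45) = -377 - 2*85 = -377 - 170 = -547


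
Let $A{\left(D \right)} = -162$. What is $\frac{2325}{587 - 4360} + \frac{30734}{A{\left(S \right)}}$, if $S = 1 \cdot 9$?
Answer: $- \frac{58168016}{305613} \approx -190.33$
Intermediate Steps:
$S = 9$
$\frac{2325}{587 - 4360} + \frac{30734}{A{\left(S \right)}} = \frac{2325}{587 - 4360} + \frac{30734}{-162} = \frac{2325}{587 - 4360} + 30734 \left(- \frac{1}{162}\right) = \frac{2325}{-3773} - \frac{15367}{81} = 2325 \left(- \frac{1}{3773}\right) - \frac{15367}{81} = - \frac{2325}{3773} - \frac{15367}{81} = - \frac{58168016}{305613}$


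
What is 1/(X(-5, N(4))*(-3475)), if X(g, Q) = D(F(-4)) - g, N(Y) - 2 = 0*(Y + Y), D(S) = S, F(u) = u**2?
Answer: -1/72975 ≈ -1.3703e-5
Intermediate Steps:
N(Y) = 2 (N(Y) = 2 + 0*(Y + Y) = 2 + 0*(2*Y) = 2 + 0 = 2)
X(g, Q) = 16 - g (X(g, Q) = (-4)**2 - g = 16 - g)
1/(X(-5, N(4))*(-3475)) = 1/((16 - 1*(-5))*(-3475)) = 1/((16 + 5)*(-3475)) = 1/(21*(-3475)) = 1/(-72975) = -1/72975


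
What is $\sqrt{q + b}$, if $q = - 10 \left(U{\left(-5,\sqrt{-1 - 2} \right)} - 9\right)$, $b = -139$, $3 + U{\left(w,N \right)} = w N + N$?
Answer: $\sqrt{-19 + 40 i \sqrt{3}} \approx 5.14 + 6.7394 i$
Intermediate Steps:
$U{\left(w,N \right)} = -3 + N + N w$ ($U{\left(w,N \right)} = -3 + \left(w N + N\right) = -3 + \left(N w + N\right) = -3 + \left(N + N w\right) = -3 + N + N w$)
$q = 120 + 40 i \sqrt{3}$ ($q = - 10 \left(\left(-3 + \sqrt{-1 - 2} + \sqrt{-1 - 2} \left(-5\right)\right) - 9\right) = - 10 \left(\left(-3 + \sqrt{-3} + \sqrt{-3} \left(-5\right)\right) - 9\right) = - 10 \left(\left(-3 + i \sqrt{3} + i \sqrt{3} \left(-5\right)\right) - 9\right) = - 10 \left(\left(-3 + i \sqrt{3} - 5 i \sqrt{3}\right) - 9\right) = - 10 \left(\left(-3 - 4 i \sqrt{3}\right) - 9\right) = - 10 \left(-12 - 4 i \sqrt{3}\right) = 120 + 40 i \sqrt{3} \approx 120.0 + 69.282 i$)
$\sqrt{q + b} = \sqrt{\left(120 + 40 i \sqrt{3}\right) - 139} = \sqrt{-19 + 40 i \sqrt{3}}$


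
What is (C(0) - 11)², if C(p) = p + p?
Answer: 121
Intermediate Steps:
C(p) = 2*p
(C(0) - 11)² = (2*0 - 11)² = (0 - 11)² = (-11)² = 121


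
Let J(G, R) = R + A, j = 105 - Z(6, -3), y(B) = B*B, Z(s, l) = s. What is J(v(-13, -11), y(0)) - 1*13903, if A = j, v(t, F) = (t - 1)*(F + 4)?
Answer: -13804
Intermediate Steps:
y(B) = B**2
j = 99 (j = 105 - 1*6 = 105 - 6 = 99)
v(t, F) = (-1 + t)*(4 + F)
A = 99
J(G, R) = 99 + R (J(G, R) = R + 99 = 99 + R)
J(v(-13, -11), y(0)) - 1*13903 = (99 + 0**2) - 1*13903 = (99 + 0) - 13903 = 99 - 13903 = -13804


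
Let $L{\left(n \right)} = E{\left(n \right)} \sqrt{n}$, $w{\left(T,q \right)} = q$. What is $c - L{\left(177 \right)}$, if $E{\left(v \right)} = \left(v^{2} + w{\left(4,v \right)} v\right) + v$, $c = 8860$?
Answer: $8860 - 62835 \sqrt{177} \approx -8.2711 \cdot 10^{5}$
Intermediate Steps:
$E{\left(v \right)} = v + 2 v^{2}$ ($E{\left(v \right)} = \left(v^{2} + v v\right) + v = \left(v^{2} + v^{2}\right) + v = 2 v^{2} + v = v + 2 v^{2}$)
$L{\left(n \right)} = n^{\frac{3}{2}} \left(1 + 2 n\right)$ ($L{\left(n \right)} = n \left(1 + 2 n\right) \sqrt{n} = n^{\frac{3}{2}} \left(1 + 2 n\right)$)
$c - L{\left(177 \right)} = 8860 - 177^{\frac{3}{2}} \left(1 + 2 \cdot 177\right) = 8860 - 177 \sqrt{177} \left(1 + 354\right) = 8860 - 177 \sqrt{177} \cdot 355 = 8860 - 62835 \sqrt{177}$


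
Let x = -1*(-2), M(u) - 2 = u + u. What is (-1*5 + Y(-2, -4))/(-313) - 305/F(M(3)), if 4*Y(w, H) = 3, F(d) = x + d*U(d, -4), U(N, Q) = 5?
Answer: -190573/26292 ≈ -7.2483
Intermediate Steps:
M(u) = 2 + 2*u (M(u) = 2 + (u + u) = 2 + 2*u)
x = 2
F(d) = 2 + 5*d (F(d) = 2 + d*5 = 2 + 5*d)
Y(w, H) = 3/4 (Y(w, H) = (1/4)*3 = 3/4)
(-1*5 + Y(-2, -4))/(-313) - 305/F(M(3)) = (-1*5 + 3/4)/(-313) - 305/(2 + 5*(2 + 2*3)) = (-5 + 3/4)*(-1/313) - 305/(2 + 5*(2 + 6)) = -17/4*(-1/313) - 305/(2 + 5*8) = 17/1252 - 305/(2 + 40) = 17/1252 - 305/42 = -190573/26292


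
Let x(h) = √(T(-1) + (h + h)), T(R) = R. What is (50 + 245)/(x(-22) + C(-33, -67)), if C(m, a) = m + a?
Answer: -5900/2009 - 177*I*√5/2009 ≈ -2.9368 - 0.19701*I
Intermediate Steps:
C(m, a) = a + m
x(h) = √(-1 + 2*h) (x(h) = √(-1 + (h + h)) = √(-1 + 2*h))
(50 + 245)/(x(-22) + C(-33, -67)) = (50 + 245)/(√(-1 + 2*(-22)) + (-67 - 33)) = 295/(√(-1 - 44) - 100) = 295/(√(-45) - 100) = 295/(3*I*√5 - 100) = 295/(-100 + 3*I*√5)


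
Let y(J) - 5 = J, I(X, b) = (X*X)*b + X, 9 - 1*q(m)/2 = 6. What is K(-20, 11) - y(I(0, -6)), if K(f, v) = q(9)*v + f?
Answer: 41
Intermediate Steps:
q(m) = 6 (q(m) = 18 - 2*6 = 18 - 12 = 6)
I(X, b) = X + b*X² (I(X, b) = X²*b + X = b*X² + X = X + b*X²)
K(f, v) = f + 6*v (K(f, v) = 6*v + f = f + 6*v)
y(J) = 5 + J
K(-20, 11) - y(I(0, -6)) = (-20 + 6*11) - (5 + 0*(1 + 0*(-6))) = (-20 + 66) - (5 + 0*(1 + 0)) = 46 - (5 + 0*1) = 46 - (5 + 0) = 46 - 1*5 = 46 - 5 = 41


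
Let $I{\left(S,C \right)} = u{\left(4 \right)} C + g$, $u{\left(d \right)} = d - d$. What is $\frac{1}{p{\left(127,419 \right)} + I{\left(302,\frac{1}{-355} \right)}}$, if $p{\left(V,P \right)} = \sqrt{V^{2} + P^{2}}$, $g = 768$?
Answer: $\frac{384}{199067} - \frac{\sqrt{191690}}{398134} \approx 0.00082931$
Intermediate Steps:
$u{\left(d \right)} = 0$
$p{\left(V,P \right)} = \sqrt{P^{2} + V^{2}}$
$I{\left(S,C \right)} = 768$ ($I{\left(S,C \right)} = 0 C + 768 = 0 + 768 = 768$)
$\frac{1}{p{\left(127,419 \right)} + I{\left(302,\frac{1}{-355} \right)}} = \frac{1}{\sqrt{419^{2} + 127^{2}} + 768} = \frac{1}{\sqrt{175561 + 16129} + 768} = \frac{1}{\sqrt{191690} + 768} = \frac{1}{768 + \sqrt{191690}}$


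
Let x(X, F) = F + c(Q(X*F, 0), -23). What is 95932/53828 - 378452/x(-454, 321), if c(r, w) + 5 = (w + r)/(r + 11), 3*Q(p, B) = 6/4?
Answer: -116961827763/97199911 ≈ -1203.3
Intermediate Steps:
Q(p, B) = 1/2 (Q(p, B) = (6/4)/3 = (6*(1/4))/3 = (1/3)*(3/2) = 1/2)
c(r, w) = -5 + (r + w)/(11 + r) (c(r, w) = -5 + (w + r)/(r + 11) = -5 + (r + w)/(11 + r))
x(X, F) = -160/23 + F (x(X, F) = F + (-55 - 23 - 4*1/2)/(11 + 1/2) = F + (-55 - 23 - 2)/(23/2) = F + (2/23)*(-80) = F - 160/23 = -160/23 + F)
95932/53828 - 378452/x(-454, 321) = 95932/53828 - 378452/(-160/23 + 321) = 95932*(1/53828) - 378452/7223/23 = 23983/13457 - 378452*23/7223 = 23983/13457 - 8704396/7223 = -116961827763/97199911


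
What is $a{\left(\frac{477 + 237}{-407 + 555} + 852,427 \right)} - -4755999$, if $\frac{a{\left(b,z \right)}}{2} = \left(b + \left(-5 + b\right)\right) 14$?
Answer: $\frac{177742123}{37} \approx 4.8038 \cdot 10^{6}$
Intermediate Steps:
$a{\left(b,z \right)} = -140 + 56 b$ ($a{\left(b,z \right)} = 2 \left(b + \left(-5 + b\right)\right) 14 = 2 \left(-5 + 2 b\right) 14 = 2 \left(-70 + 28 b\right) = -140 + 56 b$)
$a{\left(\frac{477 + 237}{-407 + 555} + 852,427 \right)} - -4755999 = \left(-140 + 56 \left(\frac{477 + 237}{-407 + 555} + 852\right)\right) - -4755999 = \left(-140 + 56 \left(\frac{714}{148} + 852\right)\right) + 4755999 = \left(-140 + 56 \left(714 \cdot \frac{1}{148} + 852\right)\right) + 4755999 = \left(-140 + 56 \left(\frac{357}{74} + 852\right)\right) + 4755999 = \left(-140 + 56 \cdot \frac{63405}{74}\right) + 4755999 = \left(-140 + \frac{1775340}{37}\right) + 4755999 = \frac{1770160}{37} + 4755999 = \frac{177742123}{37}$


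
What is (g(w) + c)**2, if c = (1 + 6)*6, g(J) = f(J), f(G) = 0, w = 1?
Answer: 1764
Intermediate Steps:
g(J) = 0
c = 42 (c = 7*6 = 42)
(g(w) + c)**2 = (0 + 42)**2 = 42**2 = 1764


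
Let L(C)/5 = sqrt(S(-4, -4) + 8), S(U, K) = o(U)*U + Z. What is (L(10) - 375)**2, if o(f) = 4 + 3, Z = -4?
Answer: 140025 - 7500*I*sqrt(6) ≈ 1.4003e+5 - 18371.0*I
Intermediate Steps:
o(f) = 7
S(U, K) = -4 + 7*U (S(U, K) = 7*U - 4 = -4 + 7*U)
L(C) = 10*I*sqrt(6) (L(C) = 5*sqrt((-4 + 7*(-4)) + 8) = 5*sqrt((-4 - 28) + 8) = 5*sqrt(-32 + 8) = 5*sqrt(-24) = 5*(2*I*sqrt(6)) = 10*I*sqrt(6))
(L(10) - 375)**2 = (10*I*sqrt(6) - 375)**2 = (-375 + 10*I*sqrt(6))**2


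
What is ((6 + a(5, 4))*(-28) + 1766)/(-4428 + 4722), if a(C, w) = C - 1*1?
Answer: 743/147 ≈ 5.0544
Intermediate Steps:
a(C, w) = -1 + C (a(C, w) = C - 1 = -1 + C)
((6 + a(5, 4))*(-28) + 1766)/(-4428 + 4722) = ((6 + (-1 + 5))*(-28) + 1766)/(-4428 + 4722) = ((6 + 4)*(-28) + 1766)/294 = (10*(-28) + 1766)*(1/294) = (-280 + 1766)*(1/294) = 1486*(1/294) = 743/147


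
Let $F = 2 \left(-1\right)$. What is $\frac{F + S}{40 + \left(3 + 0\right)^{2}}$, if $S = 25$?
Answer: $\frac{23}{49} \approx 0.46939$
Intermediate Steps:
$F = -2$
$\frac{F + S}{40 + \left(3 + 0\right)^{2}} = \frac{-2 + 25}{40 + \left(3 + 0\right)^{2}} = \frac{1}{40 + 3^{2}} \cdot 23 = \frac{1}{40 + 9} \cdot 23 = \frac{1}{49} \cdot 23 = \frac{23}{49}$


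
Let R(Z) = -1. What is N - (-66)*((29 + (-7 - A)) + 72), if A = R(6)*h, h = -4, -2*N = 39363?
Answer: -27483/2 ≈ -13742.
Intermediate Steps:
N = -39363/2 (N = -½*39363 = -39363/2 ≈ -19682.)
A = 4 (A = -1*(-4) = 4)
N - (-66)*((29 + (-7 - A)) + 72) = -39363/2 - (-66)*((29 + (-7 - 1*4)) + 72) = -39363/2 - (-66)*((29 + (-7 - 4)) + 72) = -39363/2 - (-66)*((29 - 11) + 72) = -39363/2 - (-66)*(18 + 72) = -39363/2 - (-66)*90 = -39363/2 - 1*(-5940) = -39363/2 + 5940 = -27483/2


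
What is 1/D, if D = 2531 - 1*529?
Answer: 1/2002 ≈ 0.00049950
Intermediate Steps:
D = 2002 (D = 2531 - 529 = 2002)
1/D = 1/2002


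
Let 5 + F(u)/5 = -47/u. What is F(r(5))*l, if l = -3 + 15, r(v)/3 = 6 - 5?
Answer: -1240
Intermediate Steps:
r(v) = 3 (r(v) = 3*(6 - 5) = 3*1 = 3)
F(u) = -25 - 235/u (F(u) = -25 + 5*(-47/u) = -25 - 235/u)
l = 12
F(r(5))*l = (-25 - 235/3)*12 = -310/3*12 = -1240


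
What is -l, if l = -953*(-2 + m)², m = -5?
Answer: 46697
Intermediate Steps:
l = -46697 (l = -953*(-2 - 5)² = -953*(-7)² = -953*49 = -46697)
-l = -1*(-46697) = 46697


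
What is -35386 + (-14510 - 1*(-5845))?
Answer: -44051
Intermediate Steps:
-35386 + (-14510 - 1*(-5845)) = -35386 + (-14510 + 5845) = -35386 - 8665 = -44051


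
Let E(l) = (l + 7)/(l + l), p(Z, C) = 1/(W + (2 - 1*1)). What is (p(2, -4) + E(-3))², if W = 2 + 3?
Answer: ¼ ≈ 0.25000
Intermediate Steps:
W = 5
p(Z, C) = ⅙ (p(Z, C) = 1/(5 + (2 - 1*1)) = 1/(5 + (2 - 1)) = 1/(5 + 1) = 1/6 = ⅙)
E(l) = (7 + l)/(2*l) (E(l) = (7 + l)/((2*l)) = (7 + l)*(1/(2*l)) = (7 + l)/(2*l))
(p(2, -4) + E(-3))² = (⅙ + (½)*(7 - 3)/(-3))² = (⅙ + (½)*(-⅓)*4)² = (⅙ - ⅔)² = (-½)² = ¼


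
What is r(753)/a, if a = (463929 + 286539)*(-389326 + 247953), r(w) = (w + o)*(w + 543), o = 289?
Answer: -112536/8841326047 ≈ -1.2728e-5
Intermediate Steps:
r(w) = (289 + w)*(543 + w) (r(w) = (w + 289)*(w + 543) = (289 + w)*(543 + w))
a = -106095912564 (a = 750468*(-141373) = -106095912564)
r(753)/a = (156927 + 753² + 832*753)/(-106095912564) = (156927 + 567009 + 626496)*(-1/106095912564) = 1350432*(-1/106095912564) = -112536/8841326047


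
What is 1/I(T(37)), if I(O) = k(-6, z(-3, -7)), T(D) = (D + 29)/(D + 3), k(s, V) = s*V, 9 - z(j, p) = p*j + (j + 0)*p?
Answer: 1/198 ≈ 0.0050505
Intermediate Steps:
z(j, p) = 9 - 2*j*p (z(j, p) = 9 - (p*j + (j + 0)*p) = 9 - (j*p + j*p) = 9 - 2*j*p)
k(s, V) = V*s
T(D) = (29 + D)/(3 + D)
I(O) = 198 (I(O) = (9 - 2*(-3)*(-7))*(-6) = (9 - 42)*(-6) = -33*(-6) = 198)
1/I(T(37)) = 1/198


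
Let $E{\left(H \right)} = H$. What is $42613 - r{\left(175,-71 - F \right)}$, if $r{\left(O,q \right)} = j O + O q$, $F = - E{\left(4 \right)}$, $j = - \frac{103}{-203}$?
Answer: $\frac{1573227}{29} \approx 54249.0$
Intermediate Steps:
$j = \frac{103}{203}$ ($j = \left(-103\right) \left(- \frac{1}{203}\right) = \frac{103}{203} \approx 0.50739$)
$F = -4$ ($F = \left(-1\right) 4 = -4$)
$r{\left(O,q \right)} = \frac{103 O}{203} + O q$
$42613 - r{\left(175,-71 - F \right)} = 42613 - \frac{1}{203} \cdot 175 \left(103 + 203 \left(-71 - -4\right)\right) = 42613 - \frac{1}{203} \cdot 175 \left(103 + 203 \left(-71 + 4\right)\right) = 42613 - \frac{1}{203} \cdot 175 \left(103 + 203 \left(-67\right)\right) = 42613 - \frac{1}{203} \cdot 175 \left(103 - 13601\right) = 42613 - \frac{1}{203} \cdot 175 \left(-13498\right) = 42613 - - \frac{337450}{29} = 42613 + \frac{337450}{29} = \frac{1573227}{29}$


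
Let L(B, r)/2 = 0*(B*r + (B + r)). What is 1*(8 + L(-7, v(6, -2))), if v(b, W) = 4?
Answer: 8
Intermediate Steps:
L(B, r) = 0 (L(B, r) = 2*(0*(B*r + (B + r))) = 2*(0*(B + r + B*r)) = 2*0 = 0)
1*(8 + L(-7, v(6, -2))) = 1*(8 + 0) = 1*8 = 8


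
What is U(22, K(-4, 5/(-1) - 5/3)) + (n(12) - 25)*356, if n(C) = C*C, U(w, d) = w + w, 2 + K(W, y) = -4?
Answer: 42408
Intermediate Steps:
K(W, y) = -6 (K(W, y) = -2 - 4 = -6)
U(w, d) = 2*w
n(C) = C**2
U(22, K(-4, 5/(-1) - 5/3)) + (n(12) - 25)*356 = 2*22 + (12**2 - 25)*356 = 44 + (144 - 25)*356 = 44 + 119*356 = 44 + 42364 = 42408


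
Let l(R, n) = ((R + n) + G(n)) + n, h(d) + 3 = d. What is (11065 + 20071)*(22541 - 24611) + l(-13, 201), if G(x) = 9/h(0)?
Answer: -64451134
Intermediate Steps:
h(d) = -3 + d
G(x) = -3 (G(x) = 9/(-3 + 0) = 9/(-3) = 9*(-⅓) = -3)
l(R, n) = -3 + R + 2*n (l(R, n) = ((R + n) - 3) + n = (-3 + R + n) + n = -3 + R + 2*n)
(11065 + 20071)*(22541 - 24611) + l(-13, 201) = (11065 + 20071)*(22541 - 24611) + (-3 - 13 + 2*201) = 31136*(-2070) + (-3 - 13 + 402) = -64451520 + 386 = -64451134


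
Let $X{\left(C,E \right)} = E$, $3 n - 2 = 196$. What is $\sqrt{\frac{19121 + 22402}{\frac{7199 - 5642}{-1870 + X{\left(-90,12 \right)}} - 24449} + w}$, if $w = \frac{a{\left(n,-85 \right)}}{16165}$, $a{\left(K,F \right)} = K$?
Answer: $\frac{12 i \sqrt{6344533616007831624715}}{734340370835} \approx 1.3016 i$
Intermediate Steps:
$n = 66$ ($n = \frac{2}{3} + \frac{1}{3} \cdot 196 = \frac{2}{3} + \frac{196}{3} = 66$)
$w = \frac{66}{16165} \approx 0.0040829$
$\sqrt{\frac{19121 + 22402}{\frac{7199 - 5642}{-1870 + X{\left(-90,12 \right)}} - 24449} + w} = \sqrt{\frac{19121 + 22402}{\frac{7199 - 5642}{-1870 + 12} - 24449} + \frac{66}{16165}} = \sqrt{\frac{41523}{\frac{1557}{-1858} - 24449} + \frac{66}{16165}} = \sqrt{\frac{41523}{1557 \left(- \frac{1}{1858}\right) - 24449} + \frac{66}{16165}} = \sqrt{\frac{41523}{- \frac{1557}{1858} - 24449} + \frac{66}{16165}} = \sqrt{\frac{41523}{- \frac{45427799}{1858}} + \frac{66}{16165}} = \sqrt{41523 \left(- \frac{1858}{45427799}\right) + \frac{66}{16165}} = \sqrt{- \frac{77149734}{45427799} + \frac{66}{16165}} = \sqrt{- \frac{1244127215376}{734340370835}} = \frac{12 i \sqrt{6344533616007831624715}}{734340370835}$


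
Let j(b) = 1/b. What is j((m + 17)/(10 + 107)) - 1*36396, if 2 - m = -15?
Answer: -1237347/34 ≈ -36393.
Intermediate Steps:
m = 17 (m = 2 - 1*(-15) = 2 + 15 = 17)
j((m + 17)/(10 + 107)) - 1*36396 = 1/((17 + 17)/(10 + 107)) - 1*36396 = 1/(34/117) - 36396 = 117/34 - 36396 = -1237347/34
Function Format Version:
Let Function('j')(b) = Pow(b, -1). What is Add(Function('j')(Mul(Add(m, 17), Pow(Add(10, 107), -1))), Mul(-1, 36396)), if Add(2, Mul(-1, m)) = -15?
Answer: Rational(-1237347, 34) ≈ -36393.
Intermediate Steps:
m = 17 (m = Add(2, Mul(-1, -15)) = Add(2, 15) = 17)
Add(Function('j')(Mul(Add(m, 17), Pow(Add(10, 107), -1))), Mul(-1, 36396)) = Add(Pow(Mul(Add(17, 17), Pow(Add(10, 107), -1)), -1), Mul(-1, 36396)) = Add(Pow(Mul(34, Pow(117, -1)), -1), -36396) = Add(Pow(Mul(34, Rational(1, 117)), -1), -36396) = Add(Pow(Rational(34, 117), -1), -36396) = Add(Rational(117, 34), -36396) = Rational(-1237347, 34)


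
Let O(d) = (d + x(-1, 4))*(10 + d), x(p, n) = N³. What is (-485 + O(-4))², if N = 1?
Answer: 253009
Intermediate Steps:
x(p, n) = 1 (x(p, n) = 1³ = 1)
O(d) = (1 + d)*(10 + d) (O(d) = (d + 1)*(10 + d) = (1 + d)*(10 + d))
(-485 + O(-4))² = (-485 + (10 + (-4)² + 11*(-4)))² = (-485 + (10 + 16 - 44))² = (-485 - 18)² = (-503)² = 253009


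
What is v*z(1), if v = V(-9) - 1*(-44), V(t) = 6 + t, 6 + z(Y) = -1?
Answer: -287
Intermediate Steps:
z(Y) = -7 (z(Y) = -6 - 1 = -7)
v = 41 (v = (6 - 9) - 1*(-44) = -3 + 44 = 41)
v*z(1) = 41*(-7) = -287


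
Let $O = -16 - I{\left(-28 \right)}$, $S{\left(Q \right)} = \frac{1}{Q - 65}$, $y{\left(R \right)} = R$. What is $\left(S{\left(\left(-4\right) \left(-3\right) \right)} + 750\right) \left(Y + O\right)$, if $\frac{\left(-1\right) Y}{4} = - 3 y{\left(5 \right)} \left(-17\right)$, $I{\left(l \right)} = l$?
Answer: $- \frac{40066992}{53} \approx -7.5598 \cdot 10^{5}$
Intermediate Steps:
$Y = -1020$ ($Y = - 4 \left(-3\right) 5 \left(-17\right) = - 4 \left(\left(-15\right) \left(-17\right)\right) = \left(-4\right) 255 = -1020$)
$S{\left(Q \right)} = \frac{1}{-65 + Q}$
$O = 12$ ($O = -16 - -28 = -16 + 28 = 12$)
$\left(S{\left(\left(-4\right) \left(-3\right) \right)} + 750\right) \left(Y + O\right) = \left(\frac{1}{-65 - -12} + 750\right) \left(-1020 + 12\right) = \left(\frac{1}{-65 + 12} + 750\right) \left(-1008\right) = \left(\frac{1}{-53} + 750\right) \left(-1008\right) = \left(- \frac{1}{53} + 750\right) \left(-1008\right) = \frac{39749}{53} \left(-1008\right) = - \frac{40066992}{53}$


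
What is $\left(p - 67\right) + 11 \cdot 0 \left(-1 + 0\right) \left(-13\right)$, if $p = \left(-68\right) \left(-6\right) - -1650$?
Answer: $1991$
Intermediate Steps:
$p = 2058$ ($p = 408 + 1650 = 2058$)
$\left(p - 67\right) + 11 \cdot 0 \left(-1 + 0\right) \left(-13\right) = \left(2058 - 67\right) + 11 \cdot 0 \left(-1 + 0\right) \left(-13\right) = 1991 + 11 \cdot 0 \left(-1\right) \left(-13\right) = 1991 + 11 \cdot 0 \left(-13\right) = 1991 + 0 \left(-13\right) = 1991 + 0 = 1991$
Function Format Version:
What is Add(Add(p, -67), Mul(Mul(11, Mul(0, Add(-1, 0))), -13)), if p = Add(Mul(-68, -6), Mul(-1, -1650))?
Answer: 1991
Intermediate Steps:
p = 2058 (p = Add(408, 1650) = 2058)
Add(Add(p, -67), Mul(Mul(11, Mul(0, Add(-1, 0))), -13)) = Add(Add(2058, -67), Mul(Mul(11, Mul(0, Add(-1, 0))), -13)) = Add(1991, Mul(Mul(11, Mul(0, -1)), -13)) = Add(1991, Mul(Mul(11, 0), -13)) = Add(1991, Mul(0, -13)) = Add(1991, 0) = 1991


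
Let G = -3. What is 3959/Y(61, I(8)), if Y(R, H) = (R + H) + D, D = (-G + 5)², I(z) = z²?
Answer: 3959/189 ≈ 20.947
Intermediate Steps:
D = 64 (D = (-1*(-3) + 5)² = (3 + 5)² = 8² = 64)
Y(R, H) = 64 + H + R (Y(R, H) = (R + H) + 64 = (H + R) + 64 = 64 + H + R)
3959/Y(61, I(8)) = 3959/(64 + 8² + 61) = 3959/(64 + 64 + 61) = 3959/189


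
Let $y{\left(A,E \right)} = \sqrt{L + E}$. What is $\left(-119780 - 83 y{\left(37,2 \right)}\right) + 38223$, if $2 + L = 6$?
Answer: $-81557 - 83 \sqrt{6} \approx -81760.0$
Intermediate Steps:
$L = 4$ ($L = -2 + 6 = 4$)
$y{\left(A,E \right)} = \sqrt{4 + E}$
$\left(-119780 - 83 y{\left(37,2 \right)}\right) + 38223 = \left(-119780 - 83 \sqrt{4 + 2}\right) + 38223 = \left(-119780 - 83 \sqrt{6}\right) + 38223 = -81557 - 83 \sqrt{6}$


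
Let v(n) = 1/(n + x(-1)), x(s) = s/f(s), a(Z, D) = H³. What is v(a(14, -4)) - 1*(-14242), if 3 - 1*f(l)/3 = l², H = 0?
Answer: 14236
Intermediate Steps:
a(Z, D) = 0 (a(Z, D) = 0³ = 0)
f(l) = 9 - 3*l²
x(s) = s/(9 - 3*s²)
v(n) = 1/(-⅙ + n) (v(n) = 1/(n - 1*(-1)/(-9 + 3*(-1)²)) = 1/(n - 1*(-1)/(-9 + 3*1)) = 1/(n - 1*(-1)/(-9 + 3)) = 1/(n - 1*(-1)/(-6)) = 1/(n - 1*(-1)*(-⅙)) = 1/(n - ⅙) = 1/(-⅙ + n))
v(a(14, -4)) - 1*(-14242) = 6/(-1 + 6*0) - 1*(-14242) = 6/(-1 + 0) + 14242 = 6/(-1) + 14242 = 6*(-1) + 14242 = -6 + 14242 = 14236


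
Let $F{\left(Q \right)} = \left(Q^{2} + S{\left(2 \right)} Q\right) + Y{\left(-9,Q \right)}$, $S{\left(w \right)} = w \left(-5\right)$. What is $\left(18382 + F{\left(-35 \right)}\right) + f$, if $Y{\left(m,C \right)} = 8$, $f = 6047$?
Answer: $26012$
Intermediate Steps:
$S{\left(w \right)} = - 5 w$
$F{\left(Q \right)} = 8 + Q^{2} - 10 Q$ ($F{\left(Q \right)} = \left(Q^{2} + \left(-5\right) 2 Q\right) + 8 = \left(Q^{2} - 10 Q\right) + 8 = 8 + Q^{2} - 10 Q$)
$\left(18382 + F{\left(-35 \right)}\right) + f = \left(18382 + \left(8 + \left(-35\right)^{2} - -350\right)\right) + 6047 = \left(18382 + \left(8 + 1225 + 350\right)\right) + 6047 = \left(18382 + 1583\right) + 6047 = 19965 + 6047 = 26012$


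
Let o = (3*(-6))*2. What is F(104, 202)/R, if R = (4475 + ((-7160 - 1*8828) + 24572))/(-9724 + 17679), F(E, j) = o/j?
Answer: -15910/146551 ≈ -0.10856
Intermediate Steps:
o = -36 (o = -18*2 = -36)
F(E, j) = -36/j
R = 13059/7955 (R = (4475 + ((-7160 - 8828) + 24572))/7955 = (4475 + (-15988 + 24572))*(1/7955) = (4475 + 8584)*(1/7955) = 13059*(1/7955) = 13059/7955 ≈ 1.6416)
F(104, 202)/R = (-36/202)/(13059/7955) = -36*1/202*(7955/13059) = -18/101*7955/13059 = -15910/146551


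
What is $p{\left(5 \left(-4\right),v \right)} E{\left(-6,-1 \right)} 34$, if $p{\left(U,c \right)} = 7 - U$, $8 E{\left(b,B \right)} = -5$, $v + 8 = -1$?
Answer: $- \frac{2295}{4} \approx -573.75$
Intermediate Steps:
$v = -9$ ($v = -8 - 1 = -9$)
$E{\left(b,B \right)} = - \frac{5}{8}$ ($E{\left(b,B \right)} = \frac{1}{8} \left(-5\right) = - \frac{5}{8}$)
$p{\left(5 \left(-4\right),v \right)} E{\left(-6,-1 \right)} 34 = \left(7 - 5 \left(-4\right)\right) \left(- \frac{5}{8}\right) 34 = \left(7 - -20\right) \left(- \frac{5}{8}\right) 34 = \left(7 + 20\right) \left(- \frac{5}{8}\right) 34 = 27 \left(- \frac{5}{8}\right) 34 = \left(- \frac{135}{8}\right) 34 = - \frac{2295}{4}$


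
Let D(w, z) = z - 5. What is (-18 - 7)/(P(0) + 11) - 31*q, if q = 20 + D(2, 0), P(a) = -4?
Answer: -3280/7 ≈ -468.57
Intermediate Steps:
D(w, z) = -5 + z
q = 15 (q = 20 + (-5 + 0) = 20 - 5 = 15)
(-18 - 7)/(P(0) + 11) - 31*q = (-18 - 7)/(-4 + 11) - 31*15 = -25/7 - 465 = -3280/7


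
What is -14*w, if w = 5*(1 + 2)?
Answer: -210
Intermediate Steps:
w = 15 (w = 5*3 = 15)
-14*w = -14*15 = -210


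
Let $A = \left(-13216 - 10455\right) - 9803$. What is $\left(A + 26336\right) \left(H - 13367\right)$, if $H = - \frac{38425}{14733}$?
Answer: $\frac{1406003524168}{14733} \approx 9.5432 \cdot 10^{7}$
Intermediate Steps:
$H = - \frac{38425}{14733}$ ($H = \left(-38425\right) \frac{1}{14733} = - \frac{38425}{14733} \approx -2.6081$)
$A = -33474$ ($A = -23671 - 9803 = -33474$)
$\left(A + 26336\right) \left(H - 13367\right) = \left(-33474 + 26336\right) \left(- \frac{38425}{14733} - 13367\right) = \left(-7138\right) \left(- \frac{196974436}{14733}\right) = \frac{1406003524168}{14733}$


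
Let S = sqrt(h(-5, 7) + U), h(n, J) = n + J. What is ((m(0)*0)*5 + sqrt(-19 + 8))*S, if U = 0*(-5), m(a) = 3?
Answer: I*sqrt(22) ≈ 4.6904*I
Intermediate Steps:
h(n, J) = J + n
U = 0
S = sqrt(2) (S = sqrt((7 - 5) + 0) = sqrt(2 + 0) = sqrt(2) ≈ 1.4142)
((m(0)*0)*5 + sqrt(-19 + 8))*S = ((3*0)*5 + sqrt(-19 + 8))*sqrt(2) = (0*5 + sqrt(-11))*sqrt(2) = (0 + I*sqrt(11))*sqrt(2) = (I*sqrt(11))*sqrt(2) = I*sqrt(22)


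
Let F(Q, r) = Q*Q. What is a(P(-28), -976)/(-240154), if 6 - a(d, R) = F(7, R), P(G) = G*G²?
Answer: 43/240154 ≈ 0.00017905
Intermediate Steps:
F(Q, r) = Q²
P(G) = G³
a(d, R) = -43 (a(d, R) = 6 - 1*7² = 6 - 1*49 = 6 - 49 = -43)
a(P(-28), -976)/(-240154) = -43/(-240154) = -43*(-1/240154) = 43/240154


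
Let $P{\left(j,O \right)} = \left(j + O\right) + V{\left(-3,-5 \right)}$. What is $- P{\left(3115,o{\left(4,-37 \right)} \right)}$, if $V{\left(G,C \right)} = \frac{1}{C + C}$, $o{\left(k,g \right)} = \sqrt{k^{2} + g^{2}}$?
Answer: $- \frac{31149}{10} - \sqrt{1385} \approx -3152.1$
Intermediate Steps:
$o{\left(k,g \right)} = \sqrt{g^{2} + k^{2}}$
$V{\left(G,C \right)} = \frac{1}{2 C}$
$P{\left(j,O \right)} = - \frac{1}{10} + O + j$ ($P{\left(j,O \right)} = \left(j + O\right) + \frac{1}{2 \left(-5\right)} = \left(O + j\right) + \frac{1}{2} \left(- \frac{1}{5}\right) = \left(O + j\right) - \frac{1}{10} = - \frac{1}{10} + O + j$)
$- P{\left(3115,o{\left(4,-37 \right)} \right)} = - (- \frac{1}{10} + \sqrt{\left(-37\right)^{2} + 4^{2}} + 3115) = - (- \frac{1}{10} + \sqrt{1369 + 16} + 3115) = - (- \frac{1}{10} + \sqrt{1385} + 3115) = - (\frac{31149}{10} + \sqrt{1385}) = - \frac{31149}{10} - \sqrt{1385}$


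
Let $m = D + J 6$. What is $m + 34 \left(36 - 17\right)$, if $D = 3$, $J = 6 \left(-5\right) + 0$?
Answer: $469$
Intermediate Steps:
$J = -30$ ($J = -30 + 0 = -30$)
$m = -177$ ($m = 3 - 180 = -177$)
$m + 34 \left(36 - 17\right) = -177 + 34 \left(36 - 17\right) = -177 + 34 \cdot 19 = -177 + 646 = 469$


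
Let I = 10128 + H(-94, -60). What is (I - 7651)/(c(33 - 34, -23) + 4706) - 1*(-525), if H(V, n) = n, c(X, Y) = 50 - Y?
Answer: 2511392/4779 ≈ 525.51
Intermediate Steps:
I = 10068 (I = 10128 - 60 = 10068)
(I - 7651)/(c(33 - 34, -23) + 4706) - 1*(-525) = (10068 - 7651)/((50 - 1*(-23)) + 4706) - 1*(-525) = 2417/((50 + 23) + 4706) + 525 = 2417/(73 + 4706) + 525 = 2417/4779 + 525 = 2511392/4779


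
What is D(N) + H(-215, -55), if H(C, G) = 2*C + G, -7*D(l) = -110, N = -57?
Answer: -3285/7 ≈ -469.29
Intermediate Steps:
D(l) = 110/7 (D(l) = -⅐*(-110) = 110/7)
H(C, G) = G + 2*C
D(N) + H(-215, -55) = 110/7 + (-55 + 2*(-215)) = 110/7 + (-55 - 430) = 110/7 - 485 = -3285/7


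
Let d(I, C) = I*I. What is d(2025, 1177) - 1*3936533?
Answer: 164092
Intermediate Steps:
d(I, C) = I²
d(2025, 1177) - 1*3936533 = 2025² - 1*3936533 = 4100625 - 3936533 = 164092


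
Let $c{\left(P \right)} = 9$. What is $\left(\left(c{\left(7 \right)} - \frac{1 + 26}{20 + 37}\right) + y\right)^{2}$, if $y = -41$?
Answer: $\frac{380689}{361} \approx 1054.5$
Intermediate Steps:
$\left(\left(c{\left(7 \right)} - \frac{1 + 26}{20 + 37}\right) + y\right)^{2} = \left(\left(9 - \frac{1 + 26}{20 + 37}\right) - 41\right)^{2} = \left(\left(9 - \frac{27}{57}\right) - 41\right)^{2} = \left(\left(9 - 27 \cdot \frac{1}{57}\right) - 41\right)^{2} = \left(\left(9 - \frac{9}{19}\right) - 41\right)^{2} = \left(\frac{162}{19} - 41\right)^{2} = \left(- \frac{617}{19}\right)^{2} = \frac{380689}{361}$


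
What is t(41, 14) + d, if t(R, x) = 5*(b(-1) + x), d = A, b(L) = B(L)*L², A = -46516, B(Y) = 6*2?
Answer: -46386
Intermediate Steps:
B(Y) = 12
b(L) = 12*L²
d = -46516
t(R, x) = 60 + 5*x (t(R, x) = 5*(12*(-1)² + x) = 5*(12*1 + x) = 5*(12 + x) = 60 + 5*x)
t(41, 14) + d = (60 + 5*14) - 46516 = (60 + 70) - 46516 = 130 - 46516 = -46386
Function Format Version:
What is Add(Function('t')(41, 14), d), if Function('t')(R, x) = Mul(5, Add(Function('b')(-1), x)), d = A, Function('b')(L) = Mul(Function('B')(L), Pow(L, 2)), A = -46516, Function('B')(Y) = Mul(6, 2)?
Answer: -46386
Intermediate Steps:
Function('B')(Y) = 12
Function('b')(L) = Mul(12, Pow(L, 2))
d = -46516
Function('t')(R, x) = Add(60, Mul(5, x)) (Function('t')(R, x) = Mul(5, Add(Mul(12, Pow(-1, 2)), x)) = Mul(5, Add(Mul(12, 1), x)) = Mul(5, Add(12, x)) = Add(60, Mul(5, x)))
Add(Function('t')(41, 14), d) = Add(Add(60, Mul(5, 14)), -46516) = Add(Add(60, 70), -46516) = Add(130, -46516) = -46386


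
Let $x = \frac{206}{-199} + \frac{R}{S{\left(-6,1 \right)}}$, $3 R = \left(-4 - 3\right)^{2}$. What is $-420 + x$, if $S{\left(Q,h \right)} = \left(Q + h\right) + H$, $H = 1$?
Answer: $- \frac{1015183}{2388} \approx -425.12$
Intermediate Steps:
$S{\left(Q,h \right)} = 1 + Q + h$ ($S{\left(Q,h \right)} = \left(Q + h\right) + 1 = 1 + Q + h$)
$R = \frac{49}{3}$ ($R = \frac{\left(-4 - 3\right)^{2}}{3} = \frac{\left(-7\right)^{2}}{3} = \frac{1}{3} \cdot 49 = \frac{49}{3} \approx 16.333$)
$x = - \frac{12223}{2388}$ ($x = \frac{206}{-199} + \frac{49}{3 \left(1 - 6 + 1\right)} = 206 \left(- \frac{1}{199}\right) + \frac{49}{3 \left(-4\right)} = - \frac{206}{199} + \frac{49}{3} \left(- \frac{1}{4}\right) = - \frac{206}{199} - \frac{49}{12} = - \frac{12223}{2388} \approx -5.1185$)
$-420 + x = -420 - \frac{12223}{2388} = - \frac{1015183}{2388}$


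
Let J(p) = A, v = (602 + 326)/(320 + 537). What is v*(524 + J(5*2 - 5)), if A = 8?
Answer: 493696/857 ≈ 576.07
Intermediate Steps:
v = 928/857 ≈ 1.0828
J(p) = 8
v*(524 + J(5*2 - 5)) = 928*(524 + 8)/857 = (928/857)*532 = 493696/857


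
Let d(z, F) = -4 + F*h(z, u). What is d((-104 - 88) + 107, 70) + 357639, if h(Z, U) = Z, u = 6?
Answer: 351685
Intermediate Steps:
d(z, F) = -4 + F*z
d((-104 - 88) + 107, 70) + 357639 = (-4 + 70*((-104 - 88) + 107)) + 357639 = (-4 + 70*(-192 + 107)) + 357639 = (-4 + 70*(-85)) + 357639 = (-4 - 5950) + 357639 = -5954 + 357639 = 351685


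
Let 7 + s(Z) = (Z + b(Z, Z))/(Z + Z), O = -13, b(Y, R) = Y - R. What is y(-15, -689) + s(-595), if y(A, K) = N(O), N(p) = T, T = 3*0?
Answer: -13/2 ≈ -6.5000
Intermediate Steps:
T = 0
N(p) = 0
y(A, K) = 0
s(Z) = -13/2 (s(Z) = -7 + (Z + (Z - Z))/(Z + Z) = -7 + (Z + 0)/((2*Z)) = -7 + Z*(1/(2*Z)) = -7 + ½ = -13/2)
y(-15, -689) + s(-595) = 0 - 13/2 = -13/2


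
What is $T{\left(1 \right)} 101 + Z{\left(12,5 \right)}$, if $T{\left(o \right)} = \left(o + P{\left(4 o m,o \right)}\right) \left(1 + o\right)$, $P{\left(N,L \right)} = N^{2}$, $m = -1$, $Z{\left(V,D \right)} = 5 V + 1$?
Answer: $3495$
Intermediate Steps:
$Z{\left(V,D \right)} = 1 + 5 V$
$T{\left(o \right)} = \left(1 + o\right) \left(o + 16 o^{2}\right)$ ($T{\left(o \right)} = \left(o + \left(4 o \left(-1\right)\right)^{2}\right) \left(1 + o\right) = \left(o + \left(- 4 o\right)^{2}\right) \left(1 + o\right) = \left(o + 16 o^{2}\right) \left(1 + o\right) = \left(1 + o\right) \left(o + 16 o^{2}\right)$)
$T{\left(1 \right)} 101 + Z{\left(12,5 \right)} = 1 \left(1 + 16 \cdot 1^{2} + 17 \cdot 1\right) 101 + \left(1 + 5 \cdot 12\right) = 1 \left(1 + 16 \cdot 1 + 17\right) 101 + \left(1 + 60\right) = 1 \left(1 + 16 + 17\right) 101 + 61 = 1 \cdot 34 \cdot 101 + 61 = 34 \cdot 101 + 61 = 3434 + 61 = 3495$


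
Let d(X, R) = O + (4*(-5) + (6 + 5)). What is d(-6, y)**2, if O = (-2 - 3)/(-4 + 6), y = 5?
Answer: 529/4 ≈ 132.25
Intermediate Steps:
O = -5/2 ≈ -2.5000
d(X, R) = -23/2 (d(X, R) = -5/2 + (4*(-5) + (6 + 5)) = -5/2 + (-20 + 11) = -5/2 - 9 = -23/2)
d(-6, y)**2 = (-23/2)**2 = 529/4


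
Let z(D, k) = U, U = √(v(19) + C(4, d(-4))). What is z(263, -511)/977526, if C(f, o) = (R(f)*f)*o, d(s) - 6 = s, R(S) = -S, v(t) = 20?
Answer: I*√3/488763 ≈ 3.5437e-6*I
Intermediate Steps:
d(s) = 6 + s
C(f, o) = -o*f² (C(f, o) = ((-f)*f)*o = (-f²)*o = -o*f²)
U = 2*I*√3 (U = √(20 - 1*(6 - 4)*4²) = √(20 - 1*2*16) = √(20 - 32) = √(-12) = 2*I*√3 ≈ 3.4641*I)
z(D, k) = 2*I*√3
z(263, -511)/977526 = (2*I*√3)/977526 = (2*I*√3)*(1/977526) = I*√3/488763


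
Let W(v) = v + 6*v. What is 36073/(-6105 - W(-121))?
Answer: -36073/5258 ≈ -6.8606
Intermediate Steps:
W(v) = 7*v
36073/(-6105 - W(-121)) = 36073/(-6105 - 7*(-121)) = 36073/(-6105 - 1*(-847)) = 36073/(-6105 + 847) = 36073/(-5258) = 36073*(-1/5258) = -36073/5258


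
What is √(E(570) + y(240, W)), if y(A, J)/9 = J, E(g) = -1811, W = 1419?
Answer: 4*√685 ≈ 104.69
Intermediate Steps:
y(A, J) = 9*J
√(E(570) + y(240, W)) = √(-1811 + 9*1419) = √(-1811 + 12771) = √10960 = 4*√685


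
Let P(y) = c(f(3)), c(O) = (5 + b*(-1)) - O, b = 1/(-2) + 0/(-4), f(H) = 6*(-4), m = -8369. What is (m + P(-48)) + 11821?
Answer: 6963/2 ≈ 3481.5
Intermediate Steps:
f(H) = -24
b = -1/2 (b = 1*(-1/2) + 0*(-1/4) = -1/2 + 0 = -1/2 ≈ -0.50000)
c(O) = 11/2 - O (c(O) = (5 - 1/2*(-1)) - O = (5 + 1/2) - O = 11/2 - O)
P(y) = 59/2 (P(y) = 11/2 - 1*(-24) = 11/2 + 24 = 59/2)
(m + P(-48)) + 11821 = (-8369 + 59/2) + 11821 = -16679/2 + 11821 = 6963/2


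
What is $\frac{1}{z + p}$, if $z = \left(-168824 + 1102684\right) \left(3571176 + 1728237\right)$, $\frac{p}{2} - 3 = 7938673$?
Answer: $\frac{1}{4948925701532} \approx 2.0206 \cdot 10^{-13}$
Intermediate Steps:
$p = 15877352$ ($p = 6 + 2 \cdot 7938673 = 6 + 15877346 = 15877352$)
$z = 4948909824180$ ($z = 933860 \cdot 5299413 = 4948909824180$)
$\frac{1}{z + p} = \frac{1}{4948909824180 + 15877352} = \frac{1}{4948925701532}$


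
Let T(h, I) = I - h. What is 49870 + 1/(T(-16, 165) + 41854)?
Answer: 2096285451/42035 ≈ 49870.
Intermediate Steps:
49870 + 1/(T(-16, 165) + 41854) = 49870 + 1/((165 - 1*(-16)) + 41854) = 49870 + 1/((165 + 16) + 41854) = 49870 + 1/(181 + 41854) = 49870 + 1/42035 = 2096285451/42035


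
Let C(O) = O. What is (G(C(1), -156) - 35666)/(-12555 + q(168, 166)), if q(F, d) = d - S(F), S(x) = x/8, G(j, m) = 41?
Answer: 7125/2482 ≈ 2.8707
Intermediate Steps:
S(x) = x/8 (S(x) = x*(⅛) = x/8)
q(F, d) = d - F/8
(G(C(1), -156) - 35666)/(-12555 + q(168, 166)) = (41 - 35666)/(-12555 + (166 - ⅛*168)) = -35625/(-12555 + (166 - 21)) = -35625/(-12555 + 145) = -35625/(-12410) = -35625*(-1/12410) = 7125/2482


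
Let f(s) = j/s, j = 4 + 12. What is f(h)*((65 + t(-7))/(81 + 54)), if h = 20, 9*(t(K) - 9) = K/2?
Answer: 106/243 ≈ 0.43621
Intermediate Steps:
t(K) = 9 + K/18 (t(K) = 9 + (K/2)/9 = 9 + K/18)
j = 16
f(s) = 16/s
f(h)*((65 + t(-7))/(81 + 54)) = (16/20)*((65 + (9 + (1/18)*(-7)))/(81 + 54)) = (16*(1/20))*((65 + (9 - 7/18))/135) = 4*((65 + 155/18)*(1/135))/5 = 4*((1325/18)*(1/135))/5 = (⅘)*(265/486) = 106/243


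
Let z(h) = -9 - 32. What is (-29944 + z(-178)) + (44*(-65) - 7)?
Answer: -32852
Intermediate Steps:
z(h) = -41
(-29944 + z(-178)) + (44*(-65) - 7) = (-29944 - 41) + (44*(-65) - 7) = -29985 + (-2860 - 7) = -29985 - 2867 = -32852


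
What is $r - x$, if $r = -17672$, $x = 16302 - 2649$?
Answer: $-31325$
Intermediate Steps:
$x = 13653$
$r - x = -17672 - 13653 = -31325$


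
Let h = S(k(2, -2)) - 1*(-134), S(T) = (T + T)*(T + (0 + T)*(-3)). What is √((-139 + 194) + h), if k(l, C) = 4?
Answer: 5*√5 ≈ 11.180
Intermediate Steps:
S(T) = -4*T² (S(T) = (2*T)*(T + T*(-3)) = (2*T)*(T - 3*T) = (2*T)*(-2*T) = -4*T²)
h = 70 (h = -4*4² - 1*(-134) = -4*16 + 134 = -64 + 134 = 70)
√((-139 + 194) + h) = √((-139 + 194) + 70) = √(55 + 70) = √125 = 5*√5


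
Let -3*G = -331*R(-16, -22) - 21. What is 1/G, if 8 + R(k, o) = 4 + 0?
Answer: -3/1303 ≈ -0.0023024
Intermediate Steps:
R(k, o) = -4 (R(k, o) = -8 + (4 + 0) = -8 + 4 = -4)
G = -1303/3 (G = -(-331*(-4) - 21)/3 = -(1324 - 21)/3 = -1/3*1303 = -1303/3 ≈ -434.33)
1/G = 1/(-1303/3) = -3/1303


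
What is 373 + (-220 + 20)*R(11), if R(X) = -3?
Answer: 973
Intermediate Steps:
373 + (-220 + 20)*R(11) = 373 + (-220 + 20)*(-3) = 373 - 200*(-3) = 373 + 600 = 973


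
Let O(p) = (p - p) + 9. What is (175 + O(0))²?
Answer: 33856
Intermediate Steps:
O(p) = 9 (O(p) = 0 + 9 = 9)
(175 + O(0))² = (175 + 9)² = 184² = 33856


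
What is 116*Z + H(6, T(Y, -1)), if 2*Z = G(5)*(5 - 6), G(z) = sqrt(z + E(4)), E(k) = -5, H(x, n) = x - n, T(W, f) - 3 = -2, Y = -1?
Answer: 5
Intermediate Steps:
T(W, f) = 1 (T(W, f) = 3 - 2 = 1)
G(z) = sqrt(-5 + z) (G(z) = sqrt(z - 5) = sqrt(-5 + z))
Z = 0 (Z = (sqrt(-5 + 5)*(5 - 6))/2 = (sqrt(0)*(-1))/2 = (0*(-1))/2 = (1/2)*0 = 0)
116*Z + H(6, T(Y, -1)) = 116*0 + (6 - 1*1) = 0 + (6 - 1) = 0 + 5 = 5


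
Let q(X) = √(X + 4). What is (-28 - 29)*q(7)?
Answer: -57*√11 ≈ -189.05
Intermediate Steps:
q(X) = √(4 + X)
(-28 - 29)*q(7) = (-28 - 29)*√(4 + 7) = -57*√11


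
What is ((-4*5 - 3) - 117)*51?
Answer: -7140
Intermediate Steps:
((-4*5 - 3) - 117)*51 = ((-20 - 3) - 117)*51 = (-23 - 117)*51 = -140*51 = -7140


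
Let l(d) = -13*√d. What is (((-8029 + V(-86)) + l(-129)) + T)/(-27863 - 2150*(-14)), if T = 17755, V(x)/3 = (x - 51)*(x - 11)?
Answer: 49593/2237 - 13*I*√129/2237 ≈ 22.169 - 0.066004*I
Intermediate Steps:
V(x) = 3*(-51 + x)*(-11 + x) (V(x) = 3*((x - 51)*(x - 11)) = 3*((-51 + x)*(-11 + x)) = 3*(-51 + x)*(-11 + x))
(((-8029 + V(-86)) + l(-129)) + T)/(-27863 - 2150*(-14)) = (((-8029 + (1683 - 186*(-86) + 3*(-86)²)) - 13*I*√129) + 17755)/(-27863 - 2150*(-14)) = (((-8029 + (1683 + 15996 + 3*7396)) - 13*I*√129) + 17755)/(-27863 + 30100) = (((-8029 + (1683 + 15996 + 22188)) - 13*I*√129) + 17755)/2237 = (((-8029 + 39867) - 13*I*√129) + 17755)*(1/2237) = ((31838 - 13*I*√129) + 17755)*(1/2237) = (49593 - 13*I*√129)*(1/2237) = 49593/2237 - 13*I*√129/2237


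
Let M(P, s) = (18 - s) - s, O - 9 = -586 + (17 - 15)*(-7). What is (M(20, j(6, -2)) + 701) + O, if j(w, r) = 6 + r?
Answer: 120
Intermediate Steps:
O = -591 (O = 9 + (-586 + (17 - 15)*(-7)) = 9 + (-586 + 2*(-7)) = 9 + (-586 - 14) = 9 - 600 = -591)
M(P, s) = 18 - 2*s
(M(20, j(6, -2)) + 701) + O = ((18 - 2*(6 - 2)) + 701) - 591 = ((18 - 2*4) + 701) - 591 = ((18 - 8) + 701) - 591 = (10 + 701) - 591 = 711 - 591 = 120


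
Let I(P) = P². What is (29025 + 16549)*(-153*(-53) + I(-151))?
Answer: 1408692340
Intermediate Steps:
(29025 + 16549)*(-153*(-53) + I(-151)) = (29025 + 16549)*(-153*(-53) + (-151)²) = 45574*(8109 + 22801) = 45574*30910 = 1408692340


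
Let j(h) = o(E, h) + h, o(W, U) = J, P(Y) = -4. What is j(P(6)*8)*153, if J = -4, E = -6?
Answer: -5508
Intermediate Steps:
o(W, U) = -4
j(h) = -4 + h
j(P(6)*8)*153 = (-4 - 4*8)*153 = (-4 - 32)*153 = -36*153 = -5508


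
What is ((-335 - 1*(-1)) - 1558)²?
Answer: 3579664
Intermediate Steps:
((-335 - 1*(-1)) - 1558)² = ((-335 + 1) - 1558)² = (-334 - 1558)² = (-1892)² = 3579664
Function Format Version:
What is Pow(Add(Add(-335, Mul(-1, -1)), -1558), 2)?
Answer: 3579664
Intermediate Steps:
Pow(Add(Add(-335, Mul(-1, -1)), -1558), 2) = Pow(Add(Add(-335, 1), -1558), 2) = Pow(Add(-334, -1558), 2) = Pow(-1892, 2) = 3579664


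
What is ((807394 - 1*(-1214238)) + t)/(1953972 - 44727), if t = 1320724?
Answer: 3342356/1909245 ≈ 1.7506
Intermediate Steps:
((807394 - 1*(-1214238)) + t)/(1953972 - 44727) = ((807394 - 1*(-1214238)) + 1320724)/(1953972 - 44727) = ((807394 + 1214238) + 1320724)/1909245 = (2021632 + 1320724)*(1/1909245) = 3342356*(1/1909245) = 3342356/1909245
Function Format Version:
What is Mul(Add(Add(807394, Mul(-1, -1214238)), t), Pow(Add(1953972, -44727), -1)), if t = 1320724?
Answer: Rational(3342356, 1909245) ≈ 1.7506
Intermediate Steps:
Mul(Add(Add(807394, Mul(-1, -1214238)), t), Pow(Add(1953972, -44727), -1)) = Mul(Add(Add(807394, Mul(-1, -1214238)), 1320724), Pow(Add(1953972, -44727), -1)) = Mul(Add(Add(807394, 1214238), 1320724), Pow(1909245, -1)) = Mul(Add(2021632, 1320724), Rational(1, 1909245)) = Mul(3342356, Rational(1, 1909245)) = Rational(3342356, 1909245)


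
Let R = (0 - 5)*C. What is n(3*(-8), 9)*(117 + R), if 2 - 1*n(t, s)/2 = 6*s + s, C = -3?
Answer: -16104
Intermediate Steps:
n(t, s) = 4 - 14*s (n(t, s) = 4 - 2*(6*s + s) = 4 - 14*s)
R = 15 (R = (0 - 5)*(-3) = -5*(-3) = 15)
n(3*(-8), 9)*(117 + R) = (4 - 14*9)*(117 + 15) = (4 - 126)*132 = -122*132 = -16104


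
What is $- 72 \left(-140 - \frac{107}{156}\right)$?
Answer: $\frac{131682}{13} \approx 10129.0$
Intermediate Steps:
$- 72 \left(-140 - \frac{107}{156}\right) = \left(-72\right) \left(- \frac{21947}{156}\right) = \frac{131682}{13}$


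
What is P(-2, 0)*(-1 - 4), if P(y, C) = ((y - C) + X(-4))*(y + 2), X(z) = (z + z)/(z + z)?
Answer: 0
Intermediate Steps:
X(z) = 1 (X(z) = (2*z)/((2*z)) = (2*z)*(1/(2*z)) = 1)
P(y, C) = (2 + y)*(1 + y - C) (P(y, C) = ((y - C) + 1)*(y + 2) = (1 + y - C)*(2 + y) = (2 + y)*(1 + y - C))
P(-2, 0)*(-1 - 4) = (2 + (-2)² - 2*0 + 3*(-2) - 1*0*(-2))*(-1 - 4) = (2 + 4 + 0 - 6 + 0)*(-5) = 0*(-5) = 0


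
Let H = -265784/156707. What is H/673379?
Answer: -265784/105523202953 ≈ -2.5187e-6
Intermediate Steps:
H = -265784/156707 (H = -265784*1/156707 = -265784/156707 ≈ -1.6961)
H/673379 = -265784/156707/673379 = -265784/156707*1/673379 = -265784/105523202953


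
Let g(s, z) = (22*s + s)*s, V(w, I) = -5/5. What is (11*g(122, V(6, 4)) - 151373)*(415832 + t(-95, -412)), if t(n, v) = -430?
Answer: 1501378725158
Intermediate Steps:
V(w, I) = -1 (V(w, I) = -5*⅕ = -1)
g(s, z) = 23*s² (g(s, z) = (23*s)*s = 23*s²)
(11*g(122, V(6, 4)) - 151373)*(415832 + t(-95, -412)) = (11*(23*122²) - 151373)*(415832 - 430) = (11*(23*14884) - 151373)*415402 = (11*342332 - 151373)*415402 = (3765652 - 151373)*415402 = 3614279*415402 = 1501378725158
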